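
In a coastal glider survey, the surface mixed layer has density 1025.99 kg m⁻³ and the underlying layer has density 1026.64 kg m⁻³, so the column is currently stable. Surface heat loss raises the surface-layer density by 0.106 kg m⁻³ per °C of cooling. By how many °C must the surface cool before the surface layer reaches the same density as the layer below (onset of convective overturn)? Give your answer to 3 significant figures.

Density deficit of the surface layer: 1026.64 − 1025.99 = 0.65 kg m⁻³.
Required change = 0.65 / 0.106 = 6.13 °C.

6.13 °C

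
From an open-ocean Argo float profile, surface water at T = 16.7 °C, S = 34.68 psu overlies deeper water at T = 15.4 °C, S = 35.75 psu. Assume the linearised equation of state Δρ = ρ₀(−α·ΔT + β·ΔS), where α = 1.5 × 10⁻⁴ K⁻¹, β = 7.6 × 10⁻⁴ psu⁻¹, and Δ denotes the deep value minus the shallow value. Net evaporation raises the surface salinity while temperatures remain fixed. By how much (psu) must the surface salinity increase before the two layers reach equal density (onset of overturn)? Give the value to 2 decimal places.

Neutral buoyancy requires −α(T_deep − T_surf) + β(S_deep − S_surf′) = 0.
S_surf′ = S_deep − (α/β)·ΔT = 35.75 − (1.5 × 10⁻⁴/7.6 × 10⁻⁴)·(-1.3) = 36.0066 psu.
Increase required: 36.0066 − 34.68 = 1.3266 psu.

1.33 psu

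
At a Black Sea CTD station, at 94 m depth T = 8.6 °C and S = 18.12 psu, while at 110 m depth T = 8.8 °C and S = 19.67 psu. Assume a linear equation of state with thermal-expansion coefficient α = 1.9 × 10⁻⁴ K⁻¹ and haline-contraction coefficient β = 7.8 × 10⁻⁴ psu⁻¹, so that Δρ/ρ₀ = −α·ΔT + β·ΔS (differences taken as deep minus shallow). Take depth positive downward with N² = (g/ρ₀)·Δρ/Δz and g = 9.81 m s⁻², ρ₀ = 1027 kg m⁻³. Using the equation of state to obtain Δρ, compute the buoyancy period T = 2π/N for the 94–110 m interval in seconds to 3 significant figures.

ΔT = +0.2 K, ΔS = +1.55 psu (deep − shallow).
Δρ/ρ₀ = −αΔT + βΔS = -3.80 × 10⁻⁵ + 1.209 × 10⁻³ = 1.171 × 10⁻³, so Δρ ≈ 1.203 kg m⁻³.
N² = (g/ρ₀)·Δρ/Δz = g·(Δρ/ρ₀)/Δz = 9.81 × 1.171 × 10⁻³ / 16 = 7.1797 × 10⁻⁴ s⁻².
N = √(7.1797 × 10⁻⁴) = 0.026795 rad s⁻¹ → T = 2π/N = 234.49 s ≈ 234 s.

234 s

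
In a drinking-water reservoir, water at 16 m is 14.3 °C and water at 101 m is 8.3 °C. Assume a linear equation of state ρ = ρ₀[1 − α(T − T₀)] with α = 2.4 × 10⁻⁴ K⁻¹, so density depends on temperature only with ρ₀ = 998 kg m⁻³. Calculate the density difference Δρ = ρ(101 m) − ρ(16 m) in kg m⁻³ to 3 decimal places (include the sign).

ΔT = -6.0 K, Δρ/ρ₀ = −αΔT = 1.44 × 10⁻³.
Δρ = 998 × (1.44 × 10⁻³) = +1.437 kg m⁻³.
Positive Δρ: denser below, stable.

+1.437 kg m⁻³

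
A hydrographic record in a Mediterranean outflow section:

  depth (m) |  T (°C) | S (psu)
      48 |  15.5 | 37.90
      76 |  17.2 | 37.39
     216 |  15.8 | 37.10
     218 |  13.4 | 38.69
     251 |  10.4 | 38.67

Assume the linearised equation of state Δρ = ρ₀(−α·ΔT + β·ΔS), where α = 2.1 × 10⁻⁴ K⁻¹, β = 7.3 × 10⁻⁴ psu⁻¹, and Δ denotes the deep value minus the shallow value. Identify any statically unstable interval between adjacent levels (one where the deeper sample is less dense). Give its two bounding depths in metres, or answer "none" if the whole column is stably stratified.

Evaluate Δρ/ρ₀ = −αΔT + βΔS across each adjacent pair:
  48–76 m: −αΔT+βΔS = −(2.1 × 10⁻⁴)(+1.7)+(7.3 × 10⁻⁴)(-0.51) = -7.3 × 10⁻⁴ → UNSTABLE
  76–216 m: −αΔT+βΔS = −(2.1 × 10⁻⁴)(-1.4)+(7.3 × 10⁻⁴)(-0.29) = 8.2 × 10⁻⁵ → stable
  216–218 m: −αΔT+βΔS = −(2.1 × 10⁻⁴)(-2.4)+(7.3 × 10⁻⁴)(+1.59) = 1.7 × 10⁻³ → stable
  218–251 m: −αΔT+βΔS = −(2.1 × 10⁻⁴)(-3.0)+(7.3 × 10⁻⁴)(-0.02) = 6.2 × 10⁻⁴ → stable
The 48–76 m interval has Δρ < 0: lighter water underlies denser water.

48–76 m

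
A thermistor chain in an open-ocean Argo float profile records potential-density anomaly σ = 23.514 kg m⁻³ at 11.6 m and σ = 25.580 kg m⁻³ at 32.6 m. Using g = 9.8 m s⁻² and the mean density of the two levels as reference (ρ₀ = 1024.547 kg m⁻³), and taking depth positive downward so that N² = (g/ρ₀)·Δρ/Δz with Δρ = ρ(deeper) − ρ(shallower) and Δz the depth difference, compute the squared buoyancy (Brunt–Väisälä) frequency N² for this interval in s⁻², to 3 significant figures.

Δρ = 1025.580 − 1023.514 = 2.066 kg m⁻³ over Δz = 32.6 − 11.6 = 21 m.
N² = (9.8/1024.547) × (2.066/21) = 9.4103 × 10⁻⁴ s⁻² ≈ 9.41 × 10⁻⁴ s⁻².
A positive N² confirms static stability across the interval.

9.41 × 10⁻⁴ s⁻²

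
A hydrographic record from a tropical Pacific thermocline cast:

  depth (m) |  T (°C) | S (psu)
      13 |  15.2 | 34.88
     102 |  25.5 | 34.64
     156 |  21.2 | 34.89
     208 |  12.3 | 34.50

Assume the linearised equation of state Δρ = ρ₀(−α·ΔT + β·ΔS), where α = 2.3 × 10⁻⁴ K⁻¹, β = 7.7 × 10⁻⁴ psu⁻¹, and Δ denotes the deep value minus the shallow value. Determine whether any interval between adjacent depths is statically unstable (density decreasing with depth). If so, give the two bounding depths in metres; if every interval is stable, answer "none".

13–102 m

Evaluate Δρ/ρ₀ = −αΔT + βΔS across each adjacent pair:
  13–102 m: −αΔT+βΔS = −(2.3 × 10⁻⁴)(+10.3)+(7.7 × 10⁻⁴)(-0.24) = -2.6 × 10⁻³ → UNSTABLE
  102–156 m: −αΔT+βΔS = −(2.3 × 10⁻⁴)(-4.3)+(7.7 × 10⁻⁴)(+0.25) = 1.2 × 10⁻³ → stable
  156–208 m: −αΔT+βΔS = −(2.3 × 10⁻⁴)(-8.9)+(7.7 × 10⁻⁴)(-0.39) = 1.7 × 10⁻³ → stable
The 13–102 m interval has Δρ < 0: lighter water underlies denser water.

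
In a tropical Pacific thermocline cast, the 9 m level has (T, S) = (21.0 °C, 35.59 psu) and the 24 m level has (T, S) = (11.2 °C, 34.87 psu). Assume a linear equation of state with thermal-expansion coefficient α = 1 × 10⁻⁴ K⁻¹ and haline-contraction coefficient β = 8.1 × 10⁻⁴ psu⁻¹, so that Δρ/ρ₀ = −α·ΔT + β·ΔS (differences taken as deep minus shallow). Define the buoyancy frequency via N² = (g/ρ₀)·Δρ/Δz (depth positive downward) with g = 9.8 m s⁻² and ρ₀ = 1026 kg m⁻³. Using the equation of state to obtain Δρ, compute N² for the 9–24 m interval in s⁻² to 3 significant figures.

2.59 × 10⁻⁴ s⁻²

ΔT = -9.8 K, ΔS = -0.72 psu (deep − shallow).
Δρ/ρ₀ = −αΔT + βΔS = 9.80 × 10⁻⁴ − 5.832 × 10⁻⁴ = 3.968 × 10⁻⁴, so Δρ ≈ 0.4071 kg m⁻³.
N² = (g/ρ₀)·Δρ/Δz = g·(Δρ/ρ₀)/Δz = 9.8 × 3.968 × 10⁻⁴ / 15 = 2.5924 × 10⁻⁴ s⁻² ≈ 2.59 × 10⁻⁴ s⁻².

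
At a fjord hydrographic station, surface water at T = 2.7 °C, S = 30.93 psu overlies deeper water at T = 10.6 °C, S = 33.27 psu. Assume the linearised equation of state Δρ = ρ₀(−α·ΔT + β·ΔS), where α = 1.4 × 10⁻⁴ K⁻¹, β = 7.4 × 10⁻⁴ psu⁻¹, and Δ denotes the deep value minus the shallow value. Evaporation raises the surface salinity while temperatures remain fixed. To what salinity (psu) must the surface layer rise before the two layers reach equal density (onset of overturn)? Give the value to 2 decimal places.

Neutral buoyancy requires −α(T_deep − T_surf) + β(S_deep − S_surf′) = 0.
S_surf′ = S_deep − (α/β)·ΔT = 33.27 − (1.4 × 10⁻⁴/7.4 × 10⁻⁴)·(+7.9) = 31.7754 psu.
Increase required: 31.7754 − 30.93 = 0.8454 psu.

31.78 psu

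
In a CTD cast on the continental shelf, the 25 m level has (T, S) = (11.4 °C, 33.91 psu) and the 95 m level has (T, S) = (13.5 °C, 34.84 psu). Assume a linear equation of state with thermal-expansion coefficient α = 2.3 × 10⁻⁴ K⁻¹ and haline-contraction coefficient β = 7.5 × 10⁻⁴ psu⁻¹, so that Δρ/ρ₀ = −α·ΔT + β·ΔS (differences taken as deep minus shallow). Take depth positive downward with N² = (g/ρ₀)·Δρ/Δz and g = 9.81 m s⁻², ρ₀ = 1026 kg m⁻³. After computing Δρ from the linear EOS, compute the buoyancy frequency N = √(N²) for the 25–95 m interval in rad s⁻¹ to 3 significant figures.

5.48 × 10⁻³ rad s⁻¹

ΔT = +2.1 K, ΔS = +0.93 psu (deep − shallow).
Δρ/ρ₀ = −αΔT + βΔS = -4.83 × 10⁻⁴ + 6.975 × 10⁻⁴ = 2.145 × 10⁻⁴, so Δρ ≈ 0.2201 kg m⁻³.
N² = (g/ρ₀)·Δρ/Δz = g·(Δρ/ρ₀)/Δz = 9.81 × 2.145 × 10⁻⁴ / 70 = 3.0061 × 10⁻⁵ s⁻².
N = √(3.0061 × 10⁻⁵) = 5.4828 × 10⁻³ rad s⁻¹ ≈ 5.48 × 10⁻³ rad s⁻¹.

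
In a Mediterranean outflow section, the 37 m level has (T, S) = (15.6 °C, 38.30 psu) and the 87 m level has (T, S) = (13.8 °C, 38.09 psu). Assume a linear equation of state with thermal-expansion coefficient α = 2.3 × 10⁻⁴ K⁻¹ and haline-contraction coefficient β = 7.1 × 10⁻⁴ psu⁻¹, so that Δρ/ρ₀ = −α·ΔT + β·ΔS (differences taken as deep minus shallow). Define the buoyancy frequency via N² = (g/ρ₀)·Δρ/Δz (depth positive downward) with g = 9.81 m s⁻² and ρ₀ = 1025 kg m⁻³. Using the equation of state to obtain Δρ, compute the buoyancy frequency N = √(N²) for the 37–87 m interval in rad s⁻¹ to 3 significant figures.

7.21 × 10⁻³ rad s⁻¹

ΔT = -1.8 K, ΔS = -0.21 psu (deep − shallow).
Δρ/ρ₀ = −αΔT + βΔS = 4.14 × 10⁻⁴ − 1.491 × 10⁻⁴ = 2.649 × 10⁻⁴, so Δρ ≈ 0.2715 kg m⁻³.
N² = (g/ρ₀)·Δρ/Δz = g·(Δρ/ρ₀)/Δz = 9.81 × 2.649 × 10⁻⁴ / 50 = 5.1973 × 10⁻⁵ s⁻².
N = √(5.1973 × 10⁻⁵) = 7.2092 × 10⁻³ rad s⁻¹ ≈ 7.21 × 10⁻³ rad s⁻¹.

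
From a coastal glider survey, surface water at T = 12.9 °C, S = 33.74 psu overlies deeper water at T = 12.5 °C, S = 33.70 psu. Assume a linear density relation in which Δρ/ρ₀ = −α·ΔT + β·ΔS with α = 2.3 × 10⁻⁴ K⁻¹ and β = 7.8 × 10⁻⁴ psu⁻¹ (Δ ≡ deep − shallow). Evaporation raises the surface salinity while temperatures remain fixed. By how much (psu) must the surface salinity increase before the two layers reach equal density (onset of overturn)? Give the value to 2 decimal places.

0.08 psu

Neutral buoyancy requires −α(T_deep − T_surf) + β(S_deep − S_surf′) = 0.
S_surf′ = S_deep − (α/β)·ΔT = 33.70 − (2.3 × 10⁻⁴/7.8 × 10⁻⁴)·(-0.4) = 33.8179 psu.
Increase required: 33.8179 − 33.74 = 0.0779 psu.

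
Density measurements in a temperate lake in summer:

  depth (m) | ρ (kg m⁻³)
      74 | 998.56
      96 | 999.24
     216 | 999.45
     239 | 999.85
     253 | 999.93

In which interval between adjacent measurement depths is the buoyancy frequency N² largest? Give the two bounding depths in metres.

74–96 m

Compute the density gradient over each adjacent pair:
  74–96 m: Δρ/Δz = 0.68/22 = 0.031 kg m⁻⁴
  96–216 m: Δρ/Δz = 0.21/120 = 1.8 × 10⁻³ kg m⁻⁴
  216–239 m: Δρ/Δz = 0.40/23 = 0.017 kg m⁻⁴
  239–253 m: Δρ/Δz = 0.08/14 = 5.7 × 10⁻³ kg m⁻⁴
The largest gradient is in the 74–96 m interval — the pycnocline.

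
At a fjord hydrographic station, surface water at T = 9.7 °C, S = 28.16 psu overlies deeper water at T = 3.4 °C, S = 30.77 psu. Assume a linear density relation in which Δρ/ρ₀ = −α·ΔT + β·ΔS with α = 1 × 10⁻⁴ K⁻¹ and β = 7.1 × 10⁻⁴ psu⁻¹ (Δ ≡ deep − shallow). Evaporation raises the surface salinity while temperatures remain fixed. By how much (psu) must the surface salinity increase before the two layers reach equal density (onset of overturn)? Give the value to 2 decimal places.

3.50 psu

Neutral buoyancy requires −α(T_deep − T_surf) + β(S_deep − S_surf′) = 0.
S_surf′ = S_deep − (α/β)·ΔT = 30.77 − (1 × 10⁻⁴/7.1 × 10⁻⁴)·(-6.3) = 31.6573 psu.
Increase required: 31.6573 − 28.16 = 3.4973 psu.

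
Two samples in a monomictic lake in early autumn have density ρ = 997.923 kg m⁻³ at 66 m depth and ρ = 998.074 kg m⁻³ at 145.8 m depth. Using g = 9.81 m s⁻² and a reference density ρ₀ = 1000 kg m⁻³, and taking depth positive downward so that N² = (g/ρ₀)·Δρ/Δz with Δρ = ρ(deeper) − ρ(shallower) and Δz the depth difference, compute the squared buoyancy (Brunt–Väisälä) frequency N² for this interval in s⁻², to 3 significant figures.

1.86 × 10⁻⁵ s⁻²

Δρ = 998.074 − 997.923 = 0.151 kg m⁻³ over Δz = 145.8 − 66 = 79.8 m.
N² = (9.81/1000) × (0.151/79.8) = 1.8563 × 10⁻⁵ s⁻² ≈ 1.86 × 10⁻⁵ s⁻².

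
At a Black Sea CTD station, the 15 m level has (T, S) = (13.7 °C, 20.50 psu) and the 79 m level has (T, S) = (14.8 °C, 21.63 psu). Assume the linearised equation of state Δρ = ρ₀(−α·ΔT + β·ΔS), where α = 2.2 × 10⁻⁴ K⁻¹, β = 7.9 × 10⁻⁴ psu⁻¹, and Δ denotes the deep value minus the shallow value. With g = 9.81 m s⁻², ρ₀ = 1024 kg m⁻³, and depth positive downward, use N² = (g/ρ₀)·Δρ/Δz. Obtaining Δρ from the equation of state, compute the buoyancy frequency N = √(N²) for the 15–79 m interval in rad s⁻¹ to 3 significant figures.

9.99 × 10⁻³ rad s⁻¹

ΔT = +1.1 K, ΔS = +1.13 psu (deep − shallow).
Δρ/ρ₀ = −αΔT + βΔS = -2.42 × 10⁻⁴ + 8.927 × 10⁻⁴ = 6.507 × 10⁻⁴, so Δρ ≈ 0.6663 kg m⁻³.
N² = (g/ρ₀)·Δρ/Δz = g·(Δρ/ρ₀)/Δz = 9.81 × 6.507 × 10⁻⁴ / 64 = 9.9740 × 10⁻⁵ s⁻².
N = √(9.9740 × 10⁻⁵) = 9.9870 × 10⁻³ rad s⁻¹ ≈ 9.99 × 10⁻³ rad s⁻¹.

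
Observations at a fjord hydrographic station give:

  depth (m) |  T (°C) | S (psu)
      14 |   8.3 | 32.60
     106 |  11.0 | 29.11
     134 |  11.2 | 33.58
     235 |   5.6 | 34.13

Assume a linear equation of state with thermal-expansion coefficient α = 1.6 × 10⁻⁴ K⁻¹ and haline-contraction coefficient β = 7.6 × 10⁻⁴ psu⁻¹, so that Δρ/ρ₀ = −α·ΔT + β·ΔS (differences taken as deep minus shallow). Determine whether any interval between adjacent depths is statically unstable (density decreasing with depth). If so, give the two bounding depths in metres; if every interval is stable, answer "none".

14–106 m

Evaluate Δρ/ρ₀ = −αΔT + βΔS across each adjacent pair:
  14–106 m: −αΔT+βΔS = −(1.6 × 10⁻⁴)(+2.7)+(7.6 × 10⁻⁴)(-3.49) = -3.1 × 10⁻³ → UNSTABLE
  106–134 m: −αΔT+βΔS = −(1.6 × 10⁻⁴)(+0.2)+(7.6 × 10⁻⁴)(+4.47) = 3.4 × 10⁻³ → stable
  134–235 m: −αΔT+βΔS = −(1.6 × 10⁻⁴)(-5.6)+(7.6 × 10⁻⁴)(+0.55) = 1.3 × 10⁻³ → stable
The 14–106 m interval has Δρ < 0: lighter water underlies denser water.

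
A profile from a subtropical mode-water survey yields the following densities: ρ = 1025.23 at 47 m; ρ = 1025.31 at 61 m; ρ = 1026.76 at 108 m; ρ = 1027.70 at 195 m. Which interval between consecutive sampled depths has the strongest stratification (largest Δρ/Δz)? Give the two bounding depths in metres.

61–108 m

Compute the density gradient over each adjacent pair:
  47–61 m: Δρ/Δz = 0.08/14 = 5.7 × 10⁻³ kg m⁻⁴
  61–108 m: Δρ/Δz = 1.45/47 = 0.031 kg m⁻⁴
  108–195 m: Δρ/Δz = 0.94/87 = 0.011 kg m⁻⁴
The largest gradient is in the 61–108 m interval — the pycnocline.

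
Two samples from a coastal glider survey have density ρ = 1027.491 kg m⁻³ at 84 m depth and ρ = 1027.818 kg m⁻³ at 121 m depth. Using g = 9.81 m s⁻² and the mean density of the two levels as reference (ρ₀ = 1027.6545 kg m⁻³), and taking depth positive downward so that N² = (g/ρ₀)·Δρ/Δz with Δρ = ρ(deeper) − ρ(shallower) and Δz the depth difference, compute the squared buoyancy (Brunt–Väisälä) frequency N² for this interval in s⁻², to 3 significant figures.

8.44 × 10⁻⁵ s⁻²

Δρ = 1027.818 − 1027.491 = 0.327 kg m⁻³ over Δz = 121 − 84 = 37 m.
N² = (9.81/1027.6545) × (0.327/37) = 8.4366 × 10⁻⁵ s⁻² ≈ 8.44 × 10⁻⁵ s⁻².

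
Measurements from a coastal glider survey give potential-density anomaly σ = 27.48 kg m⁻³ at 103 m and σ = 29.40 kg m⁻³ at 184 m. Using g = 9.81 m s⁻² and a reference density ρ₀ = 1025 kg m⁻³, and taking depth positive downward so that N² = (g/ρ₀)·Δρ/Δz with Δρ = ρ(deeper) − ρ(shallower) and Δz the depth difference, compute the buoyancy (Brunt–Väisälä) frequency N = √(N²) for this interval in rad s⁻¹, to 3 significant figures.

Δρ = 1029.40 − 1027.48 = 1.92 kg m⁻³ over Δz = 184 − 103 = 81 m.
N² = (9.81/1025) × (1.92/81) = 2.2686 × 10⁻⁴ s⁻².
N = √(2.2686 × 10⁻⁴) = 0.015062 rad s⁻¹ ≈ 0.0151 rad s⁻¹.

0.0151 rad s⁻¹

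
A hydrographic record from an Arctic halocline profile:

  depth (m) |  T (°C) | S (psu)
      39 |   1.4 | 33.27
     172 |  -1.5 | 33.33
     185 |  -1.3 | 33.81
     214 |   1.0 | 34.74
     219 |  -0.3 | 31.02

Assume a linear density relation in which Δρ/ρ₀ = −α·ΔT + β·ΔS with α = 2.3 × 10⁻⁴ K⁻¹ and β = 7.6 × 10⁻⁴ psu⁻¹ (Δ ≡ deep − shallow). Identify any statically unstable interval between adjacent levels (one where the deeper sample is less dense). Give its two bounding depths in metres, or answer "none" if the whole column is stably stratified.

214–219 m

Evaluate Δρ/ρ₀ = −αΔT + βΔS across each adjacent pair:
  39–172 m: −αΔT+βΔS = −(2.3 × 10⁻⁴)(-2.9)+(7.6 × 10⁻⁴)(+0.06) = 7.1 × 10⁻⁴ → stable
  172–185 m: −αΔT+βΔS = −(2.3 × 10⁻⁴)(+0.2)+(7.6 × 10⁻⁴)(+0.48) = 3.2 × 10⁻⁴ → stable
  185–214 m: −αΔT+βΔS = −(2.3 × 10⁻⁴)(+2.3)+(7.6 × 10⁻⁴)(+0.93) = 1.8 × 10⁻⁴ → stable
  214–219 m: −αΔT+βΔS = −(2.3 × 10⁻⁴)(-1.3)+(7.6 × 10⁻⁴)(-3.72) = -2.5 × 10⁻³ → UNSTABLE
The 214–219 m interval has Δρ < 0: lighter water underlies denser water.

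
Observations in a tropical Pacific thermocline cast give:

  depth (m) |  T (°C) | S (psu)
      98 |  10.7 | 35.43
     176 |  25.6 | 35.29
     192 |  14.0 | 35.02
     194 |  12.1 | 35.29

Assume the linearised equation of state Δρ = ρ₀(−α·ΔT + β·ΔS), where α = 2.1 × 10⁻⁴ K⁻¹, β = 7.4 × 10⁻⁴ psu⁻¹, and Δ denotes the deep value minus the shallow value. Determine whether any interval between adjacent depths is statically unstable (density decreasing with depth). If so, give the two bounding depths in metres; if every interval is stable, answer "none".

98–176 m

Evaluate Δρ/ρ₀ = −αΔT + βΔS across each adjacent pair:
  98–176 m: −αΔT+βΔS = −(2.1 × 10⁻⁴)(+14.9)+(7.4 × 10⁻⁴)(-0.14) = -3.2 × 10⁻³ → UNSTABLE
  176–192 m: −αΔT+βΔS = −(2.1 × 10⁻⁴)(-11.6)+(7.4 × 10⁻⁴)(-0.27) = 2.2 × 10⁻³ → stable
  192–194 m: −αΔT+βΔS = −(2.1 × 10⁻⁴)(-1.9)+(7.4 × 10⁻⁴)(+0.27) = 6.0 × 10⁻⁴ → stable
The 98–176 m interval has Δρ < 0: lighter water underlies denser water.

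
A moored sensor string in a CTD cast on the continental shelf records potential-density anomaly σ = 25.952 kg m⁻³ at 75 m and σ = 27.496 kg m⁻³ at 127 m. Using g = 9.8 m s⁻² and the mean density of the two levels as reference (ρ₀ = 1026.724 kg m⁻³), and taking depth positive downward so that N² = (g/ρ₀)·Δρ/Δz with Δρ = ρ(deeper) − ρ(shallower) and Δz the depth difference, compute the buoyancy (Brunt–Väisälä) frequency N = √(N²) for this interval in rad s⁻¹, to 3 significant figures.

0.0168 rad s⁻¹

Δρ = 1027.496 − 1025.952 = 1.544 kg m⁻³ over Δz = 127 − 75 = 52 m.
N² = (9.8/1026.724) × (1.544/52) = 2.8341 × 10⁻⁴ s⁻².
N = √(2.8341 × 10⁻⁴) = 0.016835 rad s⁻¹ ≈ 0.0168 rad s⁻¹.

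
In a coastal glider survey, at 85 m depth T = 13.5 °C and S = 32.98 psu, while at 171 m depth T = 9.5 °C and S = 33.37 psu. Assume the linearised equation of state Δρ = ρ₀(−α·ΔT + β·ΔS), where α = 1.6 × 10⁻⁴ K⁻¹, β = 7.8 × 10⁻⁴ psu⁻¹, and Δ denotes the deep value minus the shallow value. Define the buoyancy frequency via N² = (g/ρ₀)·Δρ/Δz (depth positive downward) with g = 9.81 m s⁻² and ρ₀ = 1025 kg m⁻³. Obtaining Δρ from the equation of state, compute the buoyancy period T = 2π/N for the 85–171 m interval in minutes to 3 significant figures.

10.1 min

ΔT = -4.0 K, ΔS = +0.39 psu (deep − shallow).
Δρ/ρ₀ = −αΔT + βΔS = 6.40 × 10⁻⁴ + 3.042 × 10⁻⁴ = 9.442 × 10⁻⁴, so Δρ ≈ 0.9678 kg m⁻³.
N² = (g/ρ₀)·Δρ/Δz = g·(Δρ/ρ₀)/Δz = 9.81 × 9.442 × 10⁻⁴ / 86 = 1.0770 × 10⁻⁴ s⁻².
N = √(1.0770 × 10⁻⁴) = 0.010378 rad s⁻¹ → T = 2π/N = 605.43 s = 10.090 min ≈ 10.1 min.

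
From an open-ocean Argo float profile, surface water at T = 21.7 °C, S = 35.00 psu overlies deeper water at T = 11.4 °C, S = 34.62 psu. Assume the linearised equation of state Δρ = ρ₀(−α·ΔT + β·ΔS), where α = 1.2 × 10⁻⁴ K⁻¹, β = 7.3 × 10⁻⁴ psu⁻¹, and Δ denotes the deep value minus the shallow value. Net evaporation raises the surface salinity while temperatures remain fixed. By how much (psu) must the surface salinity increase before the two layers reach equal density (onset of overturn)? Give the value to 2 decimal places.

1.31 psu

Neutral buoyancy requires −α(T_deep − T_surf) + β(S_deep − S_surf′) = 0.
S_surf′ = S_deep − (α/β)·ΔT = 34.62 − (1.2 × 10⁻⁴/7.3 × 10⁻⁴)·(-10.3) = 36.3132 psu.
Increase required: 36.3132 − 35.00 = 1.3132 psu.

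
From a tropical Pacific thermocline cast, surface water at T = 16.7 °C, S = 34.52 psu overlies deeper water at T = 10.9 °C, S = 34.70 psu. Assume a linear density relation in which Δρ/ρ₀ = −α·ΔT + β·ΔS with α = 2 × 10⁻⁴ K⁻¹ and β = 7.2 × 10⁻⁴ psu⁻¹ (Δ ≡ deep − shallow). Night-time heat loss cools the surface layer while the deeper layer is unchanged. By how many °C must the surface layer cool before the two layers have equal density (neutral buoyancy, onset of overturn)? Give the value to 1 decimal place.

6.4 °C

Neutral buoyancy requires Δρ = 0, i.e. −α(T_deep − T_surf′) + β(S_deep − S_surf) = 0.
T_surf′ = T_deep − (β/α)·ΔS = 10.9 − (7.2 × 10⁻⁴/2 × 10⁻⁴)·(+0.18) = 10.252 °C.
Cooling required: 16.7 − (10.252) = 6.448 °C.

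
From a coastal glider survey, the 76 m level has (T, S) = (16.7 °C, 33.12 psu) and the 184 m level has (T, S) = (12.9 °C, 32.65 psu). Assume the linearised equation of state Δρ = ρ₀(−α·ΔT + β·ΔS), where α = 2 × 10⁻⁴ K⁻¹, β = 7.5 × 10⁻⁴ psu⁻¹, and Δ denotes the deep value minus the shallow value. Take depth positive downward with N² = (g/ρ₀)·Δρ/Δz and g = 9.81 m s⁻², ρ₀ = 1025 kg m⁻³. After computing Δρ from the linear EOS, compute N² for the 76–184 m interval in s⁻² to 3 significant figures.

ΔT = -3.8 K, ΔS = -0.47 psu (deep − shallow).
Δρ/ρ₀ = −αΔT + βΔS = 7.60 × 10⁻⁴ − 3.525 × 10⁻⁴ = 4.075 × 10⁻⁴, so Δρ ≈ 0.4177 kg m⁻³.
N² = (g/ρ₀)·Δρ/Δz = g·(Δρ/ρ₀)/Δz = 9.81 × 4.075 × 10⁻⁴ / 108 = 3.7015 × 10⁻⁵ s⁻² ≈ 3.70 × 10⁻⁵ s⁻².

3.70 × 10⁻⁵ s⁻²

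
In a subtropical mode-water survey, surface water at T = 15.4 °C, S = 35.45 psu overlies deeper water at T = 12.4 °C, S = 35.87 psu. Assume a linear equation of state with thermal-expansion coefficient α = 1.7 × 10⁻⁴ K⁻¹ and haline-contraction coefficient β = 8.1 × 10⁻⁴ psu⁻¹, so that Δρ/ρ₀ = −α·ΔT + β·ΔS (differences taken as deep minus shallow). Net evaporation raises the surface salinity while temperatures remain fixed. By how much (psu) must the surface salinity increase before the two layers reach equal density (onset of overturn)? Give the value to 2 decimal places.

1.05 psu

Neutral buoyancy requires −α(T_deep − T_surf) + β(S_deep − S_surf′) = 0.
S_surf′ = S_deep − (α/β)·ΔT = 35.87 − (1.7 × 10⁻⁴/8.1 × 10⁻⁴)·(-3.0) = 36.4996 psu.
Increase required: 36.4996 − 35.45 = 1.0496 psu.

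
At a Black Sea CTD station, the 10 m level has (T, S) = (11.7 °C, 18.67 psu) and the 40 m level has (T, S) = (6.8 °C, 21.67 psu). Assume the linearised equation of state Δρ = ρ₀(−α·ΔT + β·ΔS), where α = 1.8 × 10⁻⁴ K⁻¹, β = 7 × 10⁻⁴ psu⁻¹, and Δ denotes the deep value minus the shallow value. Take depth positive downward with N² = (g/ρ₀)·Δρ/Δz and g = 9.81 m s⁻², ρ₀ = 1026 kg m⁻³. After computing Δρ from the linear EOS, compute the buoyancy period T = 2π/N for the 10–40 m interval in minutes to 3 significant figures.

ΔT = -4.9 K, ΔS = +3.00 psu (deep − shallow).
Δρ/ρ₀ = −αΔT + βΔS = 8.82 × 10⁻⁴ + 2.10 × 10⁻³ = 2.982 × 10⁻³, so Δρ ≈ 3.060 kg m⁻³.
N² = (g/ρ₀)·Δρ/Δz = g·(Δρ/ρ₀)/Δz = 9.81 × 2.982 × 10⁻³ / 30 = 9.7511 × 10⁻⁴ s⁻².
N = √(9.7511 × 10⁻⁴) = 0.031227 rad s⁻¹ → T = 2π/N = 201.21 s = 3.3535 min ≈ 3.35 min.

3.35 min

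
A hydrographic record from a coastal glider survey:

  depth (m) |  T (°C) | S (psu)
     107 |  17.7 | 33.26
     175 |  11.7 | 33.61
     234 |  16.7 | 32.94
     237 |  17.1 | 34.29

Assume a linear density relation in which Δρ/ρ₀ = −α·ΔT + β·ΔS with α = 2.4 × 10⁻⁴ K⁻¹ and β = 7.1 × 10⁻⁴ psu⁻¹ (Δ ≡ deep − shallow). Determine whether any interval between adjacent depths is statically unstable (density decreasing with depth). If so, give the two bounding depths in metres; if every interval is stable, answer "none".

175–234 m

Evaluate Δρ/ρ₀ = −αΔT + βΔS across each adjacent pair:
  107–175 m: −αΔT+βΔS = −(2.4 × 10⁻⁴)(-6.0)+(7.1 × 10⁻⁴)(+0.35) = 1.7 × 10⁻³ → stable
  175–234 m: −αΔT+βΔS = −(2.4 × 10⁻⁴)(+5.0)+(7.1 × 10⁻⁴)(-0.67) = -1.7 × 10⁻³ → UNSTABLE
  234–237 m: −αΔT+βΔS = −(2.4 × 10⁻⁴)(+0.4)+(7.1 × 10⁻⁴)(+1.35) = 8.6 × 10⁻⁴ → stable
The 175–234 m interval has Δρ < 0: lighter water underlies denser water.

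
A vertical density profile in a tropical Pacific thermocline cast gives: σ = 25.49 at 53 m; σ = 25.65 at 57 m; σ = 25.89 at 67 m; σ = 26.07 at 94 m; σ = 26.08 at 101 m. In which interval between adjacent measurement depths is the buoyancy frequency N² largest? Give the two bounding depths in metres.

Compute the density gradient over each adjacent pair:
  53–57 m: Δρ/Δz = 0.16/4 = 0.040 kg m⁻⁴
  57–67 m: Δρ/Δz = 0.24/10 = 0.024 kg m⁻⁴
  67–94 m: Δρ/Δz = 0.18/27 = 6.7 × 10⁻³ kg m⁻⁴
  94–101 m: Δρ/Δz = 0.01/7 = 1.4 × 10⁻³ kg m⁻⁴
The largest gradient is in the 53–57 m interval — the pycnocline.

53–57 m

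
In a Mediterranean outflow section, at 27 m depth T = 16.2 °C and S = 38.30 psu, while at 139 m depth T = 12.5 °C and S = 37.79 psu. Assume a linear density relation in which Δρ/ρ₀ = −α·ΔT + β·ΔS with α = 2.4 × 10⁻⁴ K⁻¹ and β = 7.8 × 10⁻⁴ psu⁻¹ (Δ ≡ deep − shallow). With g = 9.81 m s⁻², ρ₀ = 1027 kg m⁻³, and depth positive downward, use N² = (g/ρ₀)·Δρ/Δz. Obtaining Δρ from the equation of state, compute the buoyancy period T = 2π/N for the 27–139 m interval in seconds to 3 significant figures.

959 s

ΔT = -3.7 K, ΔS = -0.51 psu (deep − shallow).
Δρ/ρ₀ = −αΔT + βΔS = 8.88 × 10⁻⁴ − 3.978 × 10⁻⁴ = 4.902 × 10⁻⁴, so Δρ ≈ 0.5034 kg m⁻³.
N² = (g/ρ₀)·Δρ/Δz = g·(Δρ/ρ₀)/Δz = 9.81 × 4.902 × 10⁻⁴ / 112 = 4.2936 × 10⁻⁵ s⁻².
N = √(4.2936 × 10⁻⁵) = 6.5526 × 10⁻³ rad s⁻¹ → T = 2π/N = 958.88 s ≈ 959 s.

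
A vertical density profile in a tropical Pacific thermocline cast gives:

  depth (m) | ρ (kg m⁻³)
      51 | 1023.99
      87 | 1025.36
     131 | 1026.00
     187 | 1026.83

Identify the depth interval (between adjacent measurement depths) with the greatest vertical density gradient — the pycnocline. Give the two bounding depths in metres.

Compute the density gradient over each adjacent pair:
  51–87 m: Δρ/Δz = 1.37/36 = 0.038 kg m⁻⁴
  87–131 m: Δρ/Δz = 0.64/44 = 0.015 kg m⁻⁴
  131–187 m: Δρ/Δz = 0.83/56 = 0.015 kg m⁻⁴
The largest gradient is in the 51–87 m interval — the pycnocline.

51–87 m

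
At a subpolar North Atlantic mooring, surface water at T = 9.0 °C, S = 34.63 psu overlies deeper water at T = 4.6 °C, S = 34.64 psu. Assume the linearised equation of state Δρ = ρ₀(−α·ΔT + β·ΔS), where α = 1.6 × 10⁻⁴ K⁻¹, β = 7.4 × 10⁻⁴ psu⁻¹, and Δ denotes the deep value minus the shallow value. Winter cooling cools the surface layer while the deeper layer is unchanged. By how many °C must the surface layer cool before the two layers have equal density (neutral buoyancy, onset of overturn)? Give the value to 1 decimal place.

Neutral buoyancy requires Δρ = 0, i.e. −α(T_deep − T_surf′) + β(S_deep − S_surf) = 0.
T_surf′ = T_deep − (β/α)·ΔS = 4.6 − (7.4 × 10⁻⁴/1.6 × 10⁻⁴)·(+0.01) = 4.554 °C.
Cooling required: 9.0 − (4.554) = 4.446 °C.

4.4 °C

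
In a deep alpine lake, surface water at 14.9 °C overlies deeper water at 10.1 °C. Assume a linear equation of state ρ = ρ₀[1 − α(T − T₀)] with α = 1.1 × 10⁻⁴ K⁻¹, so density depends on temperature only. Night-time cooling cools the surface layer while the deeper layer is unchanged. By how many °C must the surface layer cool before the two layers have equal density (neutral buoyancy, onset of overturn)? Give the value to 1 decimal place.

4.8 °C

With temperature the only control, equal density requires T_surf′ = T_deep.
T_surf′ = 10.1 °C.
Cooling required: 14.9 − 10.1 = 4.8 °C.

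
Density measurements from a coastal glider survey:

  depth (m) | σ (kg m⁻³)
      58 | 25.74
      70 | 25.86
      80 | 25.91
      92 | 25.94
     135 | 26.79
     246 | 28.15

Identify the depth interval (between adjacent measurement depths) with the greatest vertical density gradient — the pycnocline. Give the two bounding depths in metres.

92–135 m

Compute the density gradient over each adjacent pair:
  58–70 m: Δρ/Δz = 0.12/12 = 0.010 kg m⁻⁴
  70–80 m: Δρ/Δz = 0.05/10 = 5.0 × 10⁻³ kg m⁻⁴
  80–92 m: Δρ/Δz = 0.03/12 = 2.5 × 10⁻³ kg m⁻⁴
  92–135 m: Δρ/Δz = 0.85/43 = 0.020 kg m⁻⁴
  135–246 m: Δρ/Δz = 1.36/111 = 0.012 kg m⁻⁴
The largest gradient is in the 92–135 m interval — the pycnocline.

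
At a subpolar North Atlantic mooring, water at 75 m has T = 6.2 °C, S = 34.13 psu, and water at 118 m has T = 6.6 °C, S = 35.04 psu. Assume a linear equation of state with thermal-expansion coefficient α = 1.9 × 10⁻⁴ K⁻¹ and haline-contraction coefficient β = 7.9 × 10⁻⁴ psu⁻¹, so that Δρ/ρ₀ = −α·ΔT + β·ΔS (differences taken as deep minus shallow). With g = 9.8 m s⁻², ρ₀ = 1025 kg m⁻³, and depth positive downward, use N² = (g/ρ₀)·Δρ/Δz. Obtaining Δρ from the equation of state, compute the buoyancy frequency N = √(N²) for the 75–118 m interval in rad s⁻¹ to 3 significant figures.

ΔT = +0.4 K, ΔS = +0.91 psu (deep − shallow).
Δρ/ρ₀ = −αΔT + βΔS = -7.60 × 10⁻⁵ + 7.189 × 10⁻⁴ = 6.429 × 10⁻⁴, so Δρ ≈ 0.6590 kg m⁻³.
N² = (g/ρ₀)·Δρ/Δz = g·(Δρ/ρ₀)/Δz = 9.8 × 6.429 × 10⁻⁴ / 43 = 1.4652 × 10⁻⁴ s⁻².
N = √(1.4652 × 10⁻⁴) = 0.012105 rad s⁻¹ ≈ 0.0121 rad s⁻¹.

0.0121 rad s⁻¹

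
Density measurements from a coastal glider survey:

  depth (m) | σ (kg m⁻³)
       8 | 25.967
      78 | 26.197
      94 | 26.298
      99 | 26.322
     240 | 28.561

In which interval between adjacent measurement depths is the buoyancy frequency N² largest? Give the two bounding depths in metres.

Compute the density gradient over each adjacent pair:
  8–78 m: Δρ/Δz = 0.230/70 = 3.3 × 10⁻³ kg m⁻⁴
  78–94 m: Δρ/Δz = 0.101/16 = 6.3 × 10⁻³ kg m⁻⁴
  94–99 m: Δρ/Δz = 0.024/5 = 4.8 × 10⁻³ kg m⁻⁴
  99–240 m: Δρ/Δz = 2.239/141 = 0.016 kg m⁻⁴
The largest gradient is in the 99–240 m interval — the pycnocline.

99–240 m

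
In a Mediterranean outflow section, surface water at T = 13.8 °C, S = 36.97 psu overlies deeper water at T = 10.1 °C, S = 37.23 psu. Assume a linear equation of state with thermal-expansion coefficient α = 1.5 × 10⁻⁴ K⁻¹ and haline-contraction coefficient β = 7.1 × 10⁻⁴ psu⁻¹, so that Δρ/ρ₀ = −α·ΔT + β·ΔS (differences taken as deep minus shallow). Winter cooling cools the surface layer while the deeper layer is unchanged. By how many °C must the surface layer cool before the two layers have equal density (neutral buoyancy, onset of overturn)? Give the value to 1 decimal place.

4.9 °C

Neutral buoyancy requires Δρ = 0, i.e. −α(T_deep − T_surf′) + β(S_deep − S_surf) = 0.
T_surf′ = T_deep − (β/α)·ΔS = 10.1 − (7.1 × 10⁻⁴/1.5 × 10⁻⁴)·(+0.26) = 8.869 °C.
Cooling required: 13.8 − (8.869) = 4.931 °C.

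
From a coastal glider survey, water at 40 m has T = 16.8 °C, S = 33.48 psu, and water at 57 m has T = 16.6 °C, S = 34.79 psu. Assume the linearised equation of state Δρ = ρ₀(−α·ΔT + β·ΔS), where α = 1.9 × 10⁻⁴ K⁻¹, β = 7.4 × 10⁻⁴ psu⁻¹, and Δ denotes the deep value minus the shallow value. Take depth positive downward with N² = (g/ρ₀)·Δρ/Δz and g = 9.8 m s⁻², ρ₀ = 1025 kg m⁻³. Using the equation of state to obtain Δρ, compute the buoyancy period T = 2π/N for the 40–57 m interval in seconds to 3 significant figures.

ΔT = -0.2 K, ΔS = +1.31 psu (deep − shallow).
Δρ/ρ₀ = −αΔT + βΔS = 3.80 × 10⁻⁵ + 9.694 × 10⁻⁴ = 1.0074 × 10⁻³, so Δρ ≈ 1.033 kg m⁻³.
N² = (g/ρ₀)·Δρ/Δz = g·(Δρ/ρ₀)/Δz = 9.8 × 1.0074 × 10⁻³ / 17 = 5.8074 × 10⁻⁴ s⁻².
N = √(5.8074 × 10⁻⁴) = 0.024099 rad s⁻¹ → T = 2π/N = 260.72 s ≈ 261 s.

261 s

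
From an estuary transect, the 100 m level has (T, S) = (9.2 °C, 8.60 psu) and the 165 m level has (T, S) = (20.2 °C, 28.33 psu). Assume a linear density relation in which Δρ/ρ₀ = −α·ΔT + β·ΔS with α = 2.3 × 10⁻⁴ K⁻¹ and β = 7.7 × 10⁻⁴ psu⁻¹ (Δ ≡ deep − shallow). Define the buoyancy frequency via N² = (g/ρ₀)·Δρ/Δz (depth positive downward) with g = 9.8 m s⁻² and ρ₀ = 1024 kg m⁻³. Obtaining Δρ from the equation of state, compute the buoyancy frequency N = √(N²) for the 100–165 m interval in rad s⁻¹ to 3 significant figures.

0.0437 rad s⁻¹

ΔT = +11.0 K, ΔS = +19.73 psu (deep − shallow).
Δρ/ρ₀ = −αΔT + βΔS = -2.53 × 10⁻³ + 0.0151921 = 0.0126621, so Δρ ≈ 12.97 kg m⁻³.
N² = (g/ρ₀)·Δρ/Δz = g·(Δρ/ρ₀)/Δz = 9.8 × 0.0126621 / 65 = 1.9091 × 10⁻³ s⁻².
N = √(1.9091 × 10⁻³) = 0.043693 rad s⁻¹ ≈ 0.0437 rad s⁻¹.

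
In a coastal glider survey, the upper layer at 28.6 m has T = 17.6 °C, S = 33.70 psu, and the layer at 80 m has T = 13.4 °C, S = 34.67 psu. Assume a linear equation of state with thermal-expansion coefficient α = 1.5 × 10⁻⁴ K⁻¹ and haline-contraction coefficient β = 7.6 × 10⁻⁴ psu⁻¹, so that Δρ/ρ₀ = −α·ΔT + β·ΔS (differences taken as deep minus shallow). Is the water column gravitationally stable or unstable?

ΔT = 13.4 − 17.6 = -4.2 K and ΔS = 34.67 − 33.70 = +0.97 psu (deep − shallow).
−αΔT = 6.30 × 10⁻⁴; βΔS = 7.372 × 10⁻⁴; sum Δρ/ρ₀ = 1.3672 × 10⁻³.
Δρ/ρ₀ > 0, so Δρ > 0: deeper water is denser → statically stable.

stable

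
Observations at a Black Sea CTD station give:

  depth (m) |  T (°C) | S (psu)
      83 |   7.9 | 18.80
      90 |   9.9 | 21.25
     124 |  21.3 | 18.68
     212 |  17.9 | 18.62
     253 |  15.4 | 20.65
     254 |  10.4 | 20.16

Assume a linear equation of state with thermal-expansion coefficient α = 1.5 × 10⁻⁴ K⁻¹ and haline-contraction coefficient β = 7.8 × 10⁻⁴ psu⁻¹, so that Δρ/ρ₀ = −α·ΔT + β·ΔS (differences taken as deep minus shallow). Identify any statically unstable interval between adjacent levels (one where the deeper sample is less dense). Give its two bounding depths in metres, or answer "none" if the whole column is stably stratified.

Evaluate Δρ/ρ₀ = −αΔT + βΔS across each adjacent pair:
  83–90 m: −αΔT+βΔS = −(1.5 × 10⁻⁴)(+2.0)+(7.8 × 10⁻⁴)(+2.45) = 1.6 × 10⁻³ → stable
  90–124 m: −αΔT+βΔS = −(1.5 × 10⁻⁴)(+11.4)+(7.8 × 10⁻⁴)(-2.57) = -3.7 × 10⁻³ → UNSTABLE
  124–212 m: −αΔT+βΔS = −(1.5 × 10⁻⁴)(-3.4)+(7.8 × 10⁻⁴)(-0.06) = 4.6 × 10⁻⁴ → stable
  212–253 m: −αΔT+βΔS = −(1.5 × 10⁻⁴)(-2.5)+(7.8 × 10⁻⁴)(+2.03) = 2.0 × 10⁻³ → stable
  253–254 m: −αΔT+βΔS = −(1.5 × 10⁻⁴)(-5.0)+(7.8 × 10⁻⁴)(-0.49) = 3.7 × 10⁻⁴ → stable
The 90–124 m interval has Δρ < 0: lighter water underlies denser water.

90–124 m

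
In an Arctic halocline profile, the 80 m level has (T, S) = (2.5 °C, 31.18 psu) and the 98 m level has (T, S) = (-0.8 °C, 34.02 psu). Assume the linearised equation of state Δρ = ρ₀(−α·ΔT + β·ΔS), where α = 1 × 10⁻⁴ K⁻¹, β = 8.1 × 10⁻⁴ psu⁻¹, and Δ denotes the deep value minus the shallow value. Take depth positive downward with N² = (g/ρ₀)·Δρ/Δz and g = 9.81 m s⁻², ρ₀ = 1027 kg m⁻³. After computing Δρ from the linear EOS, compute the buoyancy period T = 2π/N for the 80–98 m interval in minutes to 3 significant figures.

2.77 min

ΔT = -3.3 K, ΔS = +2.84 psu (deep − shallow).
Δρ/ρ₀ = −αΔT + βΔS = 3.30 × 10⁻⁴ + 2.3004 × 10⁻³ = 2.6304 × 10⁻³, so Δρ ≈ 2.701 kg m⁻³.
N² = (g/ρ₀)·Δρ/Δz = g·(Δρ/ρ₀)/Δz = 9.81 × 2.6304 × 10⁻³ / 18 = 1.4336 × 10⁻³ s⁻².
N = √(1.4336 × 10⁻³) = 0.037863 rad s⁻¹ → T = 2π/N = 165.95 s = 2.7658 min ≈ 2.77 min.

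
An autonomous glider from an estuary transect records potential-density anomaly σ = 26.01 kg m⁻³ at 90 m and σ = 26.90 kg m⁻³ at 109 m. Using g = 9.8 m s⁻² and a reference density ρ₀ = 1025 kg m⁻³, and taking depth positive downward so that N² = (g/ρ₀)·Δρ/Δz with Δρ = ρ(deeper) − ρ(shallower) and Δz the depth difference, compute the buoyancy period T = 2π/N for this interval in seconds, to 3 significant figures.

297 s

Δρ = 1026.90 − 1026.01 = 0.89 kg m⁻³ over Δz = 109 − 90 = 19 m.
N² = (9.8/1025) × (0.89/19) = 4.4786 × 10⁻⁴ s⁻².
N = √(4.4786 × 10⁻⁴) = 0.021163 rad s⁻¹, so T = 2π/N = 296.89 s ≈ 297 s.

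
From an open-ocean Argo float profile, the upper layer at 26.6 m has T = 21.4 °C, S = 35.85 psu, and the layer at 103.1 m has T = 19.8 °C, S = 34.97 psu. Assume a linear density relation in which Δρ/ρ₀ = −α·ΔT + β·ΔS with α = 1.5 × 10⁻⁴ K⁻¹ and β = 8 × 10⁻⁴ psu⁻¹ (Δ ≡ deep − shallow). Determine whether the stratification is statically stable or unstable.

ΔT = 19.8 − 21.4 = -1.6 K and ΔS = 34.97 − 35.85 = -0.88 psu (deep − shallow).
−αΔT = 2.40 × 10⁻⁴; βΔS = -7.04 × 10⁻⁴; sum Δρ/ρ₀ = -4.64 × 10⁻⁴.
Δρ/ρ₀ < 0, so Δρ < 0: deeper water is lighter → statically unstable; the column would overturn.

unstable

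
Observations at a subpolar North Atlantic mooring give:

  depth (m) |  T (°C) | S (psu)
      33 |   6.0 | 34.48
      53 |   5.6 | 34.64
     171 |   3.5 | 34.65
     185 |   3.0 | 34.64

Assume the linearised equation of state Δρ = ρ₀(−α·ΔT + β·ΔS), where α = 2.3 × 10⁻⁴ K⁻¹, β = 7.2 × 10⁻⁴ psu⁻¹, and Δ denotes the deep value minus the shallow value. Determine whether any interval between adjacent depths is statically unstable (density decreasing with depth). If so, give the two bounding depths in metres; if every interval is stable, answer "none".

Evaluate Δρ/ρ₀ = −αΔT + βΔS across each adjacent pair:
  33–53 m: −αΔT+βΔS = −(2.3 × 10⁻⁴)(-0.4)+(7.2 × 10⁻⁴)(+0.16) = 2.1 × 10⁻⁴ → stable
  53–171 m: −αΔT+βΔS = −(2.3 × 10⁻⁴)(-2.1)+(7.2 × 10⁻⁴)(+0.01) = 4.9 × 10⁻⁴ → stable
  171–185 m: −αΔT+βΔS = −(2.3 × 10⁻⁴)(-0.5)+(7.2 × 10⁻⁴)(-0.01) = 1.1 × 10⁻⁴ → stable
Every interval has Δρ > 0: the column is stably stratified throughout.

none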